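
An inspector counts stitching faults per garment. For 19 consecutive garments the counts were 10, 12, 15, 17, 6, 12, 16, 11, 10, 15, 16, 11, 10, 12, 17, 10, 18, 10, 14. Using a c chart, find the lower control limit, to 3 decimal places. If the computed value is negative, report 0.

c̄ = (10 + 12 + 15 + 17 + 6 + 12 + 16 + 11 + 10 + 15 + 16 + 11 + 10 + 12 + 17 + 10 + 18 + 10 + 14) / 19 = 242 / 19 = 12.7368
LCL = c̄ − 3√c̄ = 12.7368 − 3 × 3.5689 = 2.0302

2.030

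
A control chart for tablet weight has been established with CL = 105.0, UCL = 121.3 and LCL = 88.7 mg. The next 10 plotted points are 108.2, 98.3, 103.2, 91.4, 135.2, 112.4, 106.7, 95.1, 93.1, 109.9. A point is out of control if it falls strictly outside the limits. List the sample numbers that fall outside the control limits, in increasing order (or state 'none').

5

Compare each point to [88.7, 121.3]: sample 5 = 135.2 > UCL.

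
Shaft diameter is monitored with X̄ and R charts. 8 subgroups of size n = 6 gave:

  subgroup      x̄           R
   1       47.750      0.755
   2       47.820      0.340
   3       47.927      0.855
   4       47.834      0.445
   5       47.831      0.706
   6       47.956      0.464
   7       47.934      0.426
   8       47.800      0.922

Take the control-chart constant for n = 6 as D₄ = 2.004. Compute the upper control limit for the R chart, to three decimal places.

R̄ = (0.755 + 0.340 + 0.855 + 0.445 + 0.706 + 0.464 + 0.426 + 0.922) / 8 = 4.9130 / 8 = 0.6141
UCL_R = D₄·R̄ = 2.004 × 0.6141 = 1.2307

1.231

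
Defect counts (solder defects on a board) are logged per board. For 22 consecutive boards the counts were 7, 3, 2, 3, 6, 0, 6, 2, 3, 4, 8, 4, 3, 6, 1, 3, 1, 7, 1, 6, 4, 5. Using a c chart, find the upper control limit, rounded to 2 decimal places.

9.76

c̄ = (7 + 3 + 2 + 3 + 6 + 0 + 6 + 2 + 3 + 4 + 8 + 4 + 3 + 6 + 1 + 3 + 1 + 7 + 1 + 6 + 4 + 5) / 22 = 85 / 22 = 3.8636
UCL = c̄ + 3√c̄ = 3.8636 + 3 × √3.8636 = 3.8636 + 3 × 1.9656 = 9.7605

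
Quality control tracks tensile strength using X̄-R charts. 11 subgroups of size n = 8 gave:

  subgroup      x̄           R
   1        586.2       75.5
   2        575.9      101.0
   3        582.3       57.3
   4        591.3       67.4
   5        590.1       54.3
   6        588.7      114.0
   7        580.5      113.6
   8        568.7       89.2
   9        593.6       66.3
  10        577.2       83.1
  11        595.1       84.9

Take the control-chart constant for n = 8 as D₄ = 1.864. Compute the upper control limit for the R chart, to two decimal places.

153.63

R̄ = (75.5 + 101.0 + 57.3 + 67.4 + 54.3 + 114.0 + 113.6 + 89.2 + 66.3 + 83.1 + 84.9) / 11 = 906.6000 / 11 = 82.4182
UCL_R = D₄·R̄ = 1.864 × 82.4182 = 153.6275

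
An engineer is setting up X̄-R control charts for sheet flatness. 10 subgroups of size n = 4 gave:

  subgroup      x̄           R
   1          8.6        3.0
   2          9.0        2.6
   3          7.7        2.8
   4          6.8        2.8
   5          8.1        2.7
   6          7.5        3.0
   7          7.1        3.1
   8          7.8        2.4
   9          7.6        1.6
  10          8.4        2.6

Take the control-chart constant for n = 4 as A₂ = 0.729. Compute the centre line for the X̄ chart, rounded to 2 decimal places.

X̄̄ = (8.6 + 9.0 + 7.7 + 6.8 + 8.1 + 7.5 + 7.1 + 7.8 + 7.6 + 8.4) / 10 = 78.6000 / 10 = 7.8600
CL = X̄̄ = 7.8600

7.86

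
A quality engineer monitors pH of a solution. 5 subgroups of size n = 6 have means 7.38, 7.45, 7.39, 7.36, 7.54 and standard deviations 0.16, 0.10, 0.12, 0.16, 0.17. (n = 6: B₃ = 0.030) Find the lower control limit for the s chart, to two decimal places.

0.00

s̄ = (0.16 + 0.10 + 0.12 + 0.16 + 0.17) / 5 = 0.1420
LCL_s = B₃·s̄ = 0.030 × 0.1420 = 0.0043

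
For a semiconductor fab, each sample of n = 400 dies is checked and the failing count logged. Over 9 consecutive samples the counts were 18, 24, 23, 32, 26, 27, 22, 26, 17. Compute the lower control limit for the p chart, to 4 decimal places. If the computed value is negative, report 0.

0.0242

p̄ = Σdᵢ / (k·n) = 215 / (9 × 400) = 0.05972
LCL = p̄ − 3·√(p̄(1−p̄)/n) = 0.05972 − 3 × 0.01185 = 0.02418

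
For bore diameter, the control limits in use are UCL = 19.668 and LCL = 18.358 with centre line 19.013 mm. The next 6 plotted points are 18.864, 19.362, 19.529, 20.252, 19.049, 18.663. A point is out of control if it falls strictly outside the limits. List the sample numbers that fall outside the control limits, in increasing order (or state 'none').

Compare each point to [18.358, 19.668]: sample 4 = 20.252 > UCL.

4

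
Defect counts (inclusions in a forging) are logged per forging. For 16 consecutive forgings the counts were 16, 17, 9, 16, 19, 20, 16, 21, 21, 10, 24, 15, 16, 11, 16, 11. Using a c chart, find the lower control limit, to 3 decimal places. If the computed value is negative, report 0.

4.078

c̄ = (16 + 17 + 9 + 16 + 19 + 20 + 16 + 21 + 21 + 10 + 24 + 15 + 16 + 11 + 16 + 11) / 16 = 258 / 16 = 16.1250
LCL = c̄ − 3√c̄ = 16.1250 − 3 × 4.0156 = 4.0782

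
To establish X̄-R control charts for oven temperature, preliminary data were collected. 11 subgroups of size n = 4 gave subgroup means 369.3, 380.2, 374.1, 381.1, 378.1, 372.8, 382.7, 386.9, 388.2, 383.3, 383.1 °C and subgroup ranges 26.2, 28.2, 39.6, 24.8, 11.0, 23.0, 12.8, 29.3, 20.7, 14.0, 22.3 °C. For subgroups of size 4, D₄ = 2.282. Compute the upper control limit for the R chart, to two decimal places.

R̄ = (26.2 + 28.2 + 39.6 + 24.8 + 11.0 + 23.0 + 12.8 + 29.3 + 20.7 + 14.0 + 22.3) / 11 = 251.9000 / 11 = 22.9000
UCL_R = D₄·R̄ = 2.282 × 22.9000 = 52.2578

52.26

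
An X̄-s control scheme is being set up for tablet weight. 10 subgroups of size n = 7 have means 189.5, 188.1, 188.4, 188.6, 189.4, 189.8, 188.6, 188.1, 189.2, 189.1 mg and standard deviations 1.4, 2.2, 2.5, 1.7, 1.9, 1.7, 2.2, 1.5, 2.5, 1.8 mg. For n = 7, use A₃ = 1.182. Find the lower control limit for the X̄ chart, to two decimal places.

186.59

X̄̄ = (189.5 + 188.1 + 188.4 + 188.6 + 189.4 + 189.8 + 188.6 + 188.1 + 189.2 + 189.1) / 10 = 188.8800
s̄ = (1.4 + 2.2 + 2.5 + 1.7 + 1.9 + 1.7 + 2.2 + 1.5 + 2.5 + 1.8) / 10 = 1.9400
LCL = X̄̄ − A₃·s̄ = 188.8800 − 1.182 × 1.9400 = 186.5869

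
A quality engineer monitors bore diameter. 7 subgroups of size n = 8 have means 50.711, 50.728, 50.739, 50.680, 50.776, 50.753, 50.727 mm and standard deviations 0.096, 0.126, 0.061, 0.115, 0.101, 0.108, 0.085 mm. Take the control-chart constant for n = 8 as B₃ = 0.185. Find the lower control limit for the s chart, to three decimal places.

0.018

s̄ = (0.096 + 0.126 + 0.061 + 0.115 + 0.101 + 0.108 + 0.085) / 7 = 0.0989
LCL_s = B₃·s̄ = 0.185 × 0.0989 = 0.0183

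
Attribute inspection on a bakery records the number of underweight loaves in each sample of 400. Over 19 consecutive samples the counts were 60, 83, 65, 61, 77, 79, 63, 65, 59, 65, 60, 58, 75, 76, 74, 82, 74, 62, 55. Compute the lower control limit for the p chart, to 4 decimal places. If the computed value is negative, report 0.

0.1138

p̄ = Σdᵢ / (k·n) = 1293 / (19 × 400) = 0.17013
LCL = p̄ − 3·√(p̄(1−p̄)/n) = 0.17013 − 3 × 0.01879 = 0.11377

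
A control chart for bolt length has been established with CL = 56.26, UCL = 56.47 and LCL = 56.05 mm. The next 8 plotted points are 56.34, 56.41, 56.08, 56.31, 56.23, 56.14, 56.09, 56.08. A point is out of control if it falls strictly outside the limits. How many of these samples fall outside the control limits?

All 8 points lie within [56.05, 56.47].

0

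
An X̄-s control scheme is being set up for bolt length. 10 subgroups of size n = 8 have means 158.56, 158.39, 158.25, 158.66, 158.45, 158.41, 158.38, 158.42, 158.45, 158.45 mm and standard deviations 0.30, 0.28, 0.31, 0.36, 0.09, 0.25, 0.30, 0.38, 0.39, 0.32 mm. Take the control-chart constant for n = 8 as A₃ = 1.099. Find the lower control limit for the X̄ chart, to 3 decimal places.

158.114

X̄̄ = (158.56 + 158.39 + 158.25 + 158.66 + 158.45 + 158.41 + 158.38 + 158.42 + 158.45 + 158.45) / 10 = 158.4420
s̄ = (0.30 + 0.28 + 0.31 + 0.36 + 0.09 + 0.25 + 0.30 + 0.38 + 0.39 + 0.32) / 10 = 0.2980
LCL = X̄̄ − A₃·s̄ = 158.4420 − 1.099 × 0.2980 = 158.1145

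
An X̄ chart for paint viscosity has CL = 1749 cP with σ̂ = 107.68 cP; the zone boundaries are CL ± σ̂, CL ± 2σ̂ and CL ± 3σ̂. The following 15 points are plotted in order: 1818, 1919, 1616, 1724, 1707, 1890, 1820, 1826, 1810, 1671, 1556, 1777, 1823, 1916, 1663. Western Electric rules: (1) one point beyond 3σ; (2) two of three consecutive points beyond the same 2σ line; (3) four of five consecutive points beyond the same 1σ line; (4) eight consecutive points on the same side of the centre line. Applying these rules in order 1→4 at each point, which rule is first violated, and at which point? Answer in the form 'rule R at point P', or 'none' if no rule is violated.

Zone of each point (C = within 1σ̂, B = 1σ̂–2σ̂, A = 2σ̂–3σ̂, * = beyond 3σ̂; sign = side of CL): 1:+C, 2:+B, 3:-B, 4:-C, 5:-C, 6:+B, 7:+C, 8:+C, 9:+C, 10:-C, 11:-B, 12:+C, 13:+C, 14:+B, 15:-C
No rule fires across all 15 points.

none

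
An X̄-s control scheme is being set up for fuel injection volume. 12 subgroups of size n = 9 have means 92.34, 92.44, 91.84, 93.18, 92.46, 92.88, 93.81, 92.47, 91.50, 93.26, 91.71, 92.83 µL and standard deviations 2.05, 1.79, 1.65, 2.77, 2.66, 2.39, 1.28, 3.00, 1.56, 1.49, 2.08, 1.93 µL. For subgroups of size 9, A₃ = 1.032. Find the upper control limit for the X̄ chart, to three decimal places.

94.680

X̄̄ = (92.34 + 92.44 + 91.84 + 93.18 + 92.46 + 92.88 + 93.81 + 92.47 + 91.50 + 93.26 + 91.71 + 92.83) / 12 = 92.5600
s̄ = (2.05 + 1.79 + 1.65 + 2.77 + 2.66 + 2.39 + 1.28 + 3.00 + 1.56 + 1.49 + 2.08 + 1.93) / 12 = 2.0542
UCL = X̄̄ + A₃·s̄ = 92.5600 + 1.032 × 2.0542 = 94.6799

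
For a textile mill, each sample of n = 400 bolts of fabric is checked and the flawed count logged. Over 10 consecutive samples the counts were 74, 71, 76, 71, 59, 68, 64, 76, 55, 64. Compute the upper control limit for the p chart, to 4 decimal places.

p̄ = Σdᵢ / (k·n) = 678 / (10 × 400) = 0.16950
UCL = p̄ + 3·√(p̄(1−p̄)/n) = 0.16950 + 3 × √(0.16950×0.83050/400) = 0.16950 + 3 × 0.01876 = 0.22578

0.2258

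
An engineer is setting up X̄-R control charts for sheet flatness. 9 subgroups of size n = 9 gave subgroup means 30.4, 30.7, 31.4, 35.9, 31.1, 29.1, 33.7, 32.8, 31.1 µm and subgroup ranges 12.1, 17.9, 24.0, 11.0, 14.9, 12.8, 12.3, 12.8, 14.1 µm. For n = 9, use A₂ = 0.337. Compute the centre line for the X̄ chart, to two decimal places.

X̄̄ = (30.4 + 30.7 + 31.4 + 35.9 + 31.1 + 29.1 + 33.7 + 32.8 + 31.1) / 9 = 286.2000 / 9 = 31.8000
CL = X̄̄ = 31.8000

31.80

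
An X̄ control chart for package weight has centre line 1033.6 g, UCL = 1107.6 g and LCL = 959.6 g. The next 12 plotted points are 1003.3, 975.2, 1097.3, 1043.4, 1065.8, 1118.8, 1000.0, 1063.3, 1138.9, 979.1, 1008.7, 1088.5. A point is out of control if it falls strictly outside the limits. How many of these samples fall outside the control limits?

2

Compare each point to [959.6, 1107.6]: sample 6 = 1118.8 > UCL; sample 9 = 1138.9 > UCL.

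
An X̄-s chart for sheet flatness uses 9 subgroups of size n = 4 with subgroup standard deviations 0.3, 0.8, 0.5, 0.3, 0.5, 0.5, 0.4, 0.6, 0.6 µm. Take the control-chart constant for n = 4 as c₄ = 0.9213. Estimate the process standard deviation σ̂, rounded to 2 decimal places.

0.54

s̄ = (0.3 + 0.8 + 0.5 + 0.3 + 0.5 + 0.5 + 0.4 + 0.6 + 0.6) / 9 = 0.5000
σ̂ = s̄ / c₄ = 0.5000 / 0.9213 = 0.5427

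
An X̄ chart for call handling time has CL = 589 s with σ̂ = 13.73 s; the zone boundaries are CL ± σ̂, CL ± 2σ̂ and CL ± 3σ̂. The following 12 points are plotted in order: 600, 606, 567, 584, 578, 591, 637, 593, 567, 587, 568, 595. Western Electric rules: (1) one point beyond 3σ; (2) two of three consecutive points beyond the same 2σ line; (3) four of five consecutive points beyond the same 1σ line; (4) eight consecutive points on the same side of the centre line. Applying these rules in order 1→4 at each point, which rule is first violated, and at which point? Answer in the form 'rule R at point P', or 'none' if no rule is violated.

rule 1 at point 7

Zone of each point (C = within 1σ̂, B = 1σ̂–2σ̂, A = 2σ̂–3σ̂, * = beyond 3σ̂; sign = side of CL): 1:+C, 2:+B, 3:-B, 4:-C, 5:-C, 6:+C, 7:+*, 8:+C, 9:-B, 10:-C, 11:-B, 12:+C
Rule 1 (one point beyond the 3σ limits) is satisfied at point 7.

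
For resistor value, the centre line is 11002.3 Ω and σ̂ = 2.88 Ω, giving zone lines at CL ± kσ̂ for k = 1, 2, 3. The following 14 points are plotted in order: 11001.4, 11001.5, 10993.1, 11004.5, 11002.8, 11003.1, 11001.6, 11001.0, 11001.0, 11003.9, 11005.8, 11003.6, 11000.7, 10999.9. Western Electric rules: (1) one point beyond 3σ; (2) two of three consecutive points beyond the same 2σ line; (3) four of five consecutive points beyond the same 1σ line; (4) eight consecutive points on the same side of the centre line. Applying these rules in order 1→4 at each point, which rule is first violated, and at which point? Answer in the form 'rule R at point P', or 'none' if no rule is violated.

rule 1 at point 3

Zone of each point (C = within 1σ̂, B = 1σ̂–2σ̂, A = 2σ̂–3σ̂, * = beyond 3σ̂; sign = side of CL): 1:-C, 2:-C, 3:-*, 4:+C, 5:+C, 6:+C, 7:-C, 8:-C, 9:-C, 10:+C, 11:+B, 12:+C, 13:-C, 14:-C
Rule 1 (one point beyond the 3σ limits) is satisfied at point 3.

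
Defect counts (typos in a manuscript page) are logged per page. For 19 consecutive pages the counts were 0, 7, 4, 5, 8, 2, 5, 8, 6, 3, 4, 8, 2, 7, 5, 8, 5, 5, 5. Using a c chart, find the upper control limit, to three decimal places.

11.884

c̄ = (0 + 7 + 4 + 5 + 8 + 2 + 5 + 8 + 6 + 3 + 4 + 8 + 2 + 7 + 5 + 8 + 5 + 5 + 5) / 19 = 97 / 19 = 5.1053
UCL = c̄ + 3√c̄ = 5.1053 + 3 × √5.1053 = 5.1053 + 3 × 2.2595 = 11.8837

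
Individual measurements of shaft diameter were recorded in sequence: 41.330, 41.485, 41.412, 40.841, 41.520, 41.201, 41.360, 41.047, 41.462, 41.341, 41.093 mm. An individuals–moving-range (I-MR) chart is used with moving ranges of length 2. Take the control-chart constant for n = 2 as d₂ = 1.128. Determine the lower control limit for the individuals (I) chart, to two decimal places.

40.47

X̄ = (41.330 + 41.485 + 41.412 + 40.841 + 41.520 + 41.201 + 41.360 + 41.047 + 41.462 + 41.341 + 41.093) / 11 = 41.2811
Moving ranges: 0.155, 0.073, 0.571, 0.679, 0.319, 0.159, 0.313, 0.415, 0.121, 0.248; M̄R̄ = 3.0530 / 10 = 0.3053
LCL = X̄ − 3·M̄R̄/d₂ = 41.2811 − 3 × 0.3053 / 1.128 = 40.4691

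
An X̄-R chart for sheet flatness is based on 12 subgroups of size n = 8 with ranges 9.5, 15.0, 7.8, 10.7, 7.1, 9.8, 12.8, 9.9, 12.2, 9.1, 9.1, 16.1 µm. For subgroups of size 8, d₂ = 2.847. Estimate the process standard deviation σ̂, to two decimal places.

3.78

R̄ = (9.5 + 15.0 + 7.8 + 10.7 + 7.1 + 9.8 + 12.8 + 9.9 + 12.2 + 9.1 + 9.1 + 16.1) / 12 = 10.7583
σ̂ = R̄ / d₂ = 10.7583 / 2.847 = 3.7788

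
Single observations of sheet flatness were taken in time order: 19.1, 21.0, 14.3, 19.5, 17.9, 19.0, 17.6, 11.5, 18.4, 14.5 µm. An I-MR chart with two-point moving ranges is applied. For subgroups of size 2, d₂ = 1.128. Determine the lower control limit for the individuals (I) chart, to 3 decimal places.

6.996

X̄ = (19.1 + 21.0 + 14.3 + 19.5 + 17.9 + 19.0 + 17.6 + 11.5 + 18.4 + 14.5) / 10 = 17.2800
Moving ranges: 1.9, 6.7, 5.2, 1.6, 1.1, 1.4, 6.1, 6.9, 3.9; M̄R̄ = 34.8000 / 9 = 3.8667
LCL = X̄ − 3·M̄R̄/d₂ = 17.2800 − 3 × 3.8667 / 1.128 = 6.9963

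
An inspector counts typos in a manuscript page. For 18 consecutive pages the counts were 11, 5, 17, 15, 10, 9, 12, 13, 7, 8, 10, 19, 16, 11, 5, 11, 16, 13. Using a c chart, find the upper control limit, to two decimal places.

c̄ = (11 + 5 + 17 + 15 + 10 + 9 + 12 + 13 + 7 + 8 + 10 + 19 + 16 + 11 + 5 + 11 + 16 + 13) / 18 = 208 / 18 = 11.5556
UCL = c̄ + 3√c̄ = 11.5556 + 3 × √11.5556 = 11.5556 + 3 × 3.3993 = 21.7536

21.75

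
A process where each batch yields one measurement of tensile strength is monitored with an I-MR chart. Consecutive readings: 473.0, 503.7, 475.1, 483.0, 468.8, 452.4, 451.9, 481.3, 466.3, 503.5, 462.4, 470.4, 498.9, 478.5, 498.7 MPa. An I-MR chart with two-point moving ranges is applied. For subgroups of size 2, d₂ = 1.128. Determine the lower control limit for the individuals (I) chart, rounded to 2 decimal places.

X̄ = (473.0 + 503.7 + 475.1 + 483.0 + 468.8 + 452.4 + 451.9 + 481.3 + 466.3 + 503.5 + 462.4 + 470.4 + 498.9 + 478.5 + 498.7) / 15 = 477.8600
Moving ranges: 30.7, 28.6, 7.9, 14.2, 16.4, 0.5, 29.4, 15.0, 37.2, 41.1, 8.0, 28.5, 20.4, 20.2; M̄R̄ = 298.1000 / 14 = 21.2929
LCL = X̄ − 3·M̄R̄/d₂ = 477.8600 − 3 × 21.2929 / 1.128 = 421.2301

421.23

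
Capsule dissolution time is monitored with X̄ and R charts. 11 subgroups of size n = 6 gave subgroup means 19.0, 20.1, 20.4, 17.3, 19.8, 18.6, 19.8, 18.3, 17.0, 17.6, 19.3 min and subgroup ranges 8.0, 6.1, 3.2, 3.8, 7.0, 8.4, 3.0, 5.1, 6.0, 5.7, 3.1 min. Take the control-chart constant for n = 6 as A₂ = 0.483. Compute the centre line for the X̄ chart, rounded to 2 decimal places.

18.84

X̄̄ = (19.0 + 20.1 + 20.4 + 17.3 + 19.8 + 18.6 + 19.8 + 18.3 + 17.0 + 17.6 + 19.3) / 11 = 207.2000 / 11 = 18.8364
CL = X̄̄ = 18.8364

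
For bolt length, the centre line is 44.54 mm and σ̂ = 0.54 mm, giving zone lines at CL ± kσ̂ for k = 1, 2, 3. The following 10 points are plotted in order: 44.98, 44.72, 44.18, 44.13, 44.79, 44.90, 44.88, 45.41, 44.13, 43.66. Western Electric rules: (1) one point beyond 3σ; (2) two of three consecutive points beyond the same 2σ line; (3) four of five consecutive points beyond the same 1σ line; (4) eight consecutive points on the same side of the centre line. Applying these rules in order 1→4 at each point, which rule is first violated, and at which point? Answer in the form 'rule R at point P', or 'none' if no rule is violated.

Zone of each point (C = within 1σ̂, B = 1σ̂–2σ̂, A = 2σ̂–3σ̂, * = beyond 3σ̂; sign = side of CL): 1:+C, 2:+C, 3:-C, 4:-C, 5:+C, 6:+C, 7:+C, 8:+B, 9:-C, 10:-B
No rule fires across all 10 points.

none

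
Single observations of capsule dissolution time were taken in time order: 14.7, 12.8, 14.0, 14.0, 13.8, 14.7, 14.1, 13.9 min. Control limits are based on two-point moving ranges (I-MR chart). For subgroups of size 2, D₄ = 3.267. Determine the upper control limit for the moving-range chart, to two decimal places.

Moving ranges: 1.9, 1.2, 0.0, 0.2, 0.9, 0.6, 0.2; M̄R̄ = 5.0000 / 7 = 0.7143
UCL_MR = D₄·M̄R̄ = 3.267 × 0.7143 = 2.3336

2.33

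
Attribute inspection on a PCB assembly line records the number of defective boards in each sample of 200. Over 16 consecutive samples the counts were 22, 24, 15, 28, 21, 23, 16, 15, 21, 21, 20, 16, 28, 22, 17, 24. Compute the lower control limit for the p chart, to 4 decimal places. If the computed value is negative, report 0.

0.0393

p̄ = Σdᵢ / (k·n) = 333 / (16 × 200) = 0.10406
LCL = p̄ − 3·√(p̄(1−p̄)/n) = 0.10406 − 3 × 0.02159 = 0.03929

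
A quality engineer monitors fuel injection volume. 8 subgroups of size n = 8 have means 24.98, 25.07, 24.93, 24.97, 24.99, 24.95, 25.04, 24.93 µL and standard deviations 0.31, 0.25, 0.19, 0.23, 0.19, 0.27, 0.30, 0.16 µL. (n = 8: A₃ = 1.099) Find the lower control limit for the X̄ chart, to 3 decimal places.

X̄̄ = (24.98 + 25.07 + 24.93 + 24.97 + 24.99 + 24.95 + 25.04 + 24.93) / 8 = 24.9825
s̄ = (0.31 + 0.25 + 0.19 + 0.23 + 0.19 + 0.27 + 0.30 + 0.16) / 8 = 0.2375
LCL = X̄̄ − A₃·s̄ = 24.9825 − 1.099 × 0.2375 = 24.7215

24.721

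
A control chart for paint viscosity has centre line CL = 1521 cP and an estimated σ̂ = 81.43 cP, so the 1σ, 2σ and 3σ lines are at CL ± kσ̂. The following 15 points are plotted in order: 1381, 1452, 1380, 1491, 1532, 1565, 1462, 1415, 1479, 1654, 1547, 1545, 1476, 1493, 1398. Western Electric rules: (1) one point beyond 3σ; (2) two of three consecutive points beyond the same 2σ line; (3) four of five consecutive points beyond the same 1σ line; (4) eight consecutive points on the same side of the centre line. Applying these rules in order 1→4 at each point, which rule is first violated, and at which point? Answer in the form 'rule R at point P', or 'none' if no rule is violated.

none

Zone of each point (C = within 1σ̂, B = 1σ̂–2σ̂, A = 2σ̂–3σ̂, * = beyond 3σ̂; sign = side of CL): 1:-B, 2:-C, 3:-B, 4:-C, 5:+C, 6:+C, 7:-C, 8:-B, 9:-C, 10:+B, 11:+C, 12:+C, 13:-C, 14:-C, 15:-B
No rule fires across all 15 points.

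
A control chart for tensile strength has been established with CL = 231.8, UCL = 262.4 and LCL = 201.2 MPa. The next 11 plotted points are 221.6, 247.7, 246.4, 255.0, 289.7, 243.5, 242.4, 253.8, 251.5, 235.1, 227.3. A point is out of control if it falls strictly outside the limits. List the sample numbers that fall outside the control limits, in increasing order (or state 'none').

5

Compare each point to [201.2, 262.4]: sample 5 = 289.7 > UCL.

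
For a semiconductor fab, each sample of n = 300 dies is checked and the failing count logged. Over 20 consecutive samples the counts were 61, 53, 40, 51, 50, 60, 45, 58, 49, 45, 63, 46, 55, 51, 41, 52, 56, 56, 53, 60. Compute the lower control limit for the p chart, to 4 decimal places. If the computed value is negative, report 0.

p̄ = Σdᵢ / (k·n) = 1045 / (20 × 300) = 0.17417
LCL = p̄ − 3·√(p̄(1−p̄)/n) = 0.17417 − 3 × 0.02190 = 0.10848

0.1085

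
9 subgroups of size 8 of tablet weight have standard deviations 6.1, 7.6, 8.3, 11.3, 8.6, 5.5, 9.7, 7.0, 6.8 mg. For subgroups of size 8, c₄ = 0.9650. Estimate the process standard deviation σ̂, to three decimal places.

8.164

s̄ = (6.1 + 7.6 + 8.3 + 11.3 + 8.6 + 5.5 + 9.7 + 7.0 + 6.8) / 9 = 7.8778
σ̂ = s̄ / c₄ = 7.8778 / 0.9650 = 8.1635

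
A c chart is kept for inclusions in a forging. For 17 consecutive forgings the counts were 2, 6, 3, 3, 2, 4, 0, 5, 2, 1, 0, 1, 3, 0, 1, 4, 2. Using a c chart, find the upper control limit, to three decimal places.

c̄ = (2 + 6 + 3 + 3 + 2 + 4 + 0 + 5 + 2 + 1 + 0 + 1 + 3 + 0 + 1 + 4 + 2) / 17 = 39 / 17 = 2.2941
UCL = c̄ + 3√c̄ = 2.2941 + 3 × √2.2941 = 2.2941 + 3 × 1.5146 = 6.8380

6.838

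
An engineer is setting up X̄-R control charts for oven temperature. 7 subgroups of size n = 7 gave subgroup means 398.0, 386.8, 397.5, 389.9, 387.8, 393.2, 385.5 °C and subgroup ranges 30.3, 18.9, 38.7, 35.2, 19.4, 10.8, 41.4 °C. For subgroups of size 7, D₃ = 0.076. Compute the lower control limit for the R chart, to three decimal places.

R̄ = (30.3 + 18.9 + 38.7 + 35.2 + 19.4 + 10.8 + 41.4) / 7 = 194.7000 / 7 = 27.8143
LCL_R = D₃·R̄ = 0.076 × 27.8143 = 2.1139

2.114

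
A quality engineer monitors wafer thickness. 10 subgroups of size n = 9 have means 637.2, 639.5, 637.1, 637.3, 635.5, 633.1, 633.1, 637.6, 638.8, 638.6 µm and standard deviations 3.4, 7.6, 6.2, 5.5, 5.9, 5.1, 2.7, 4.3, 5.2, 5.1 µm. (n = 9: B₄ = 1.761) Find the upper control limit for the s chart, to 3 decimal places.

8.981

s̄ = (3.4 + 7.6 + 6.2 + 5.5 + 5.9 + 5.1 + 2.7 + 4.3 + 5.2 + 5.1) / 10 = 5.1000
UCL_s = B₄·s̄ = 1.761 × 5.1000 = 8.9811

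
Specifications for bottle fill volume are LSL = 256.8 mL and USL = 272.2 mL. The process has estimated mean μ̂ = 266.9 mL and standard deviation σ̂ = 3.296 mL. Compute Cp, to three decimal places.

Cp = (USL − LSL) / (6σ̂) = (272.2 − 256.8) / (6 × 3.296) = 15.4000 / 19.7760 = 0.7787

0.779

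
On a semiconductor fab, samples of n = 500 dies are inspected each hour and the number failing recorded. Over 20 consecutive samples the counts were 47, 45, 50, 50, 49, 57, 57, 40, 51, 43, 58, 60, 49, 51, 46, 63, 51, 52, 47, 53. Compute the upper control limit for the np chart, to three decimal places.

71.243

p̄ = Σdᵢ / (k·n) = 1019 / (20 × 500) = 0.10190
UCL = np̄ + 3·√(np̄(1−p̄)) = 50.9500 + 3 × √(50.9500×0.89810) = 50.9500 + 3 × 6.7645 = 71.2434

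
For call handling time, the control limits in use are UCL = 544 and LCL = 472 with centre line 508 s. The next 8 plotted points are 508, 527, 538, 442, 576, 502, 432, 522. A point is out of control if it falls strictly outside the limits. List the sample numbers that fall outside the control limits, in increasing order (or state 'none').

4, 5, 7

Compare each point to [472, 544]: sample 4 = 442 < LCL; sample 5 = 576 > UCL; sample 7 = 432 < LCL.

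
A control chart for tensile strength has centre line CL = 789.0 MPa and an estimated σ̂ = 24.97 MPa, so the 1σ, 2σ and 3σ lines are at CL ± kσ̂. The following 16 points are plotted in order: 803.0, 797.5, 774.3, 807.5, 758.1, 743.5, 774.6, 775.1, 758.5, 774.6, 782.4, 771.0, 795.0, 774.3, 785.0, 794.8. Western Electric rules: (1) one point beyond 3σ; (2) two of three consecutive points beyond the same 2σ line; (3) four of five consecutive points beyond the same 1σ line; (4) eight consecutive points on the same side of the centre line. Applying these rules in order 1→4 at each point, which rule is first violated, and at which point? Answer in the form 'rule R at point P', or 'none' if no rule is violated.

Zone of each point (C = within 1σ̂, B = 1σ̂–2σ̂, A = 2σ̂–3σ̂, * = beyond 3σ̂; sign = side of CL): 1:+C, 2:+C, 3:-C, 4:+C, 5:-B, 6:-B, 7:-C, 8:-C, 9:-B, 10:-C, 11:-C, 12:-C, 13:+C, 14:-C, 15:-C, 16:+C
Rule 4 (eight consecutive points on the same side of the centre line) is satisfied at point 12.

rule 4 at point 12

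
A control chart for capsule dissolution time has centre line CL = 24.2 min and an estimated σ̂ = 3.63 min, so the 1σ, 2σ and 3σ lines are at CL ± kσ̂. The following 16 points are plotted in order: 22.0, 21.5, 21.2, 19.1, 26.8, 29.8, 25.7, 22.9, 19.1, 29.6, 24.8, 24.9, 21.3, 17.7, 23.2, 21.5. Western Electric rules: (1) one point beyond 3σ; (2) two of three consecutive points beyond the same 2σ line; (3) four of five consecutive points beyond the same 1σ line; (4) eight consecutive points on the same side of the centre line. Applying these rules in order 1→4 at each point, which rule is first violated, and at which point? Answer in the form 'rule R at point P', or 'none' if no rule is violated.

Zone of each point (C = within 1σ̂, B = 1σ̂–2σ̂, A = 2σ̂–3σ̂, * = beyond 3σ̂; sign = side of CL): 1:-C, 2:-C, 3:-C, 4:-B, 5:+C, 6:+B, 7:+C, 8:-C, 9:-B, 10:+B, 11:+C, 12:+C, 13:-C, 14:-B, 15:-C, 16:-C
No rule fires across all 16 points.

none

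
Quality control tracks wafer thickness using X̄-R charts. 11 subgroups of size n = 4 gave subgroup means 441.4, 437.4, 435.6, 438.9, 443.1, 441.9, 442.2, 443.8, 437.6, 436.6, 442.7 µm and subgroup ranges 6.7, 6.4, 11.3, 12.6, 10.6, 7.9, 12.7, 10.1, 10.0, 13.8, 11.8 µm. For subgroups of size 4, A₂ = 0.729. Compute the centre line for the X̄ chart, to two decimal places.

440.11

X̄̄ = (441.4 + 437.4 + 435.6 + 438.9 + 443.1 + 441.9 + 442.2 + 443.8 + 437.6 + 436.6 + 442.7) / 11 = 4841.2000 / 11 = 440.1091
CL = X̄̄ = 440.1091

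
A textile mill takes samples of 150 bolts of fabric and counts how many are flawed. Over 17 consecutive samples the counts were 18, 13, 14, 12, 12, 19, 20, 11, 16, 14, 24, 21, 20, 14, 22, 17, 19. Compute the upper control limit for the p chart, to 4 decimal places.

0.1895

p̄ = Σdᵢ / (k·n) = 286 / (17 × 150) = 0.11216
UCL = p̄ + 3·√(p̄(1−p̄)/n) = 0.11216 + 3 × √(0.11216×0.88784/150) = 0.11216 + 3 × 0.02577 = 0.18945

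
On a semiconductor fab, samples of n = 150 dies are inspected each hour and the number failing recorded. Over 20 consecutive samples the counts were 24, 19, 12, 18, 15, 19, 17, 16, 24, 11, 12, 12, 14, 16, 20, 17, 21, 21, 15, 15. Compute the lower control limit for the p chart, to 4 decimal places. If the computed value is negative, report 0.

0.0352

p̄ = Σdᵢ / (k·n) = 338 / (20 × 150) = 0.11267
LCL = p̄ − 3·√(p̄(1−p̄)/n) = 0.11267 − 3 × 0.02582 = 0.03522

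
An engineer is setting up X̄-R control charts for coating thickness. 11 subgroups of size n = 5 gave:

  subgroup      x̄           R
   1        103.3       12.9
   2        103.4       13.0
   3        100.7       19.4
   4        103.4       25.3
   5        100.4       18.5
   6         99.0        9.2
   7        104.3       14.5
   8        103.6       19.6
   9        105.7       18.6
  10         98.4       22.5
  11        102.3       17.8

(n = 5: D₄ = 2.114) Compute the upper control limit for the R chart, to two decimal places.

R̄ = (12.9 + 13.0 + 19.4 + 25.3 + 18.5 + 9.2 + 14.5 + 19.6 + 18.6 + 22.5 + 17.8) / 11 = 191.3000 / 11 = 17.3909
UCL_R = D₄·R̄ = 2.114 × 17.3909 = 36.7644

36.76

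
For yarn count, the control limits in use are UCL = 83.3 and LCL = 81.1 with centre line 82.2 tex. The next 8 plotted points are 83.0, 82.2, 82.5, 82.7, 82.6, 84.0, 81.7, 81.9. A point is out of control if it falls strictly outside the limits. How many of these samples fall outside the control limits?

Compare each point to [81.1, 83.3]: sample 6 = 84.0 > UCL.

1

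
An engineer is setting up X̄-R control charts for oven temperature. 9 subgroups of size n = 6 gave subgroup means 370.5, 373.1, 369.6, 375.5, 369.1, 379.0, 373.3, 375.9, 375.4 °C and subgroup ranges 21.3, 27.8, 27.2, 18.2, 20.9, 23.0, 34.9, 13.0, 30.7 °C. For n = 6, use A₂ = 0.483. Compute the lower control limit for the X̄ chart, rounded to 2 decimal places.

361.84

X̄̄ = (370.5 + 373.1 + 369.6 + 375.5 + 369.1 + 379.0 + 373.3 + 375.9 + 375.4) / 9 = 3361.4000 / 9 = 373.4889
R̄ = (21.3 + 27.8 + 27.2 + 18.2 + 20.9 + 23.0 + 34.9 + 13.0 + 30.7) / 9 = 217.0000 / 9 = 24.1111
LCL = X̄̄ − A₂·R̄ = 373.4889 − 0.483 × 24.1111 = 361.8432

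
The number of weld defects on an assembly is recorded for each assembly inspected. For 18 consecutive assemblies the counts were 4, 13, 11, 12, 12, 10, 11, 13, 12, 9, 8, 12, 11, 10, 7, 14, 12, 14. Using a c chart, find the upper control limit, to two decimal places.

c̄ = (4 + 13 + 11 + 12 + 12 + 10 + 11 + 13 + 12 + 9 + 8 + 12 + 11 + 10 + 7 + 14 + 12 + 14) / 18 = 195 / 18 = 10.8333
UCL = c̄ + 3√c̄ = 10.8333 + 3 × √10.8333 = 10.8333 + 3 × 3.2914 = 20.7075

20.71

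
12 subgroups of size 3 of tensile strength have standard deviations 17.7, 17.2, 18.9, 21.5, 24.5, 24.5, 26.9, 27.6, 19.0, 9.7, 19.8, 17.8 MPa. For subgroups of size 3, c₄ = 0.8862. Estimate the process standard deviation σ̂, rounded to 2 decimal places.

s̄ = (17.7 + 17.2 + 18.9 + 21.5 + 24.5 + 24.5 + 26.9 + 27.6 + 19.0 + 9.7 + 19.8 + 17.8) / 12 = 20.4250
σ̂ = s̄ / c₄ = 20.4250 / 0.8862 = 23.0478

23.05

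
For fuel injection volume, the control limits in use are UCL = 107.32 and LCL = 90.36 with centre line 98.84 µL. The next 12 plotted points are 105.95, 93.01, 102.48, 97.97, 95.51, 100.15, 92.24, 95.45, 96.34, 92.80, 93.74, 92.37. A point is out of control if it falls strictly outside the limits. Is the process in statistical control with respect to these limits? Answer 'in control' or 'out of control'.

All 12 points lie within [90.36, 107.32].

in control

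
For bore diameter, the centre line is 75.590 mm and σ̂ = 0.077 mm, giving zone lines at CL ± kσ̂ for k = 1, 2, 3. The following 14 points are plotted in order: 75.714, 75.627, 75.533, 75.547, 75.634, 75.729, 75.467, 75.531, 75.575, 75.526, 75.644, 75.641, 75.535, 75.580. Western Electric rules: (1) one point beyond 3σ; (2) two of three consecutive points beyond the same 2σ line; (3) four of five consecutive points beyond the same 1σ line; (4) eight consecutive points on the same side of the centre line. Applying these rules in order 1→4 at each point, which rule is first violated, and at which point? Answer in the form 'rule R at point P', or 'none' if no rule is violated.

Zone of each point (C = within 1σ̂, B = 1σ̂–2σ̂, A = 2σ̂–3σ̂, * = beyond 3σ̂; sign = side of CL): 1:+B, 2:+C, 3:-C, 4:-C, 5:+C, 6:+B, 7:-B, 8:-C, 9:-C, 10:-C, 11:+C, 12:+C, 13:-C, 14:-C
No rule fires across all 14 points.

none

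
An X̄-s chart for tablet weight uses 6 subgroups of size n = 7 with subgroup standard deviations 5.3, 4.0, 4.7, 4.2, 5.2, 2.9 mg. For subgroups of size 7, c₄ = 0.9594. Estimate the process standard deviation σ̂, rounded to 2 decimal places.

4.57

s̄ = (5.3 + 4.0 + 4.7 + 4.2 + 5.2 + 2.9) / 6 = 4.3833
σ̂ = s̄ / c₄ = 4.3833 / 0.9594 = 4.5688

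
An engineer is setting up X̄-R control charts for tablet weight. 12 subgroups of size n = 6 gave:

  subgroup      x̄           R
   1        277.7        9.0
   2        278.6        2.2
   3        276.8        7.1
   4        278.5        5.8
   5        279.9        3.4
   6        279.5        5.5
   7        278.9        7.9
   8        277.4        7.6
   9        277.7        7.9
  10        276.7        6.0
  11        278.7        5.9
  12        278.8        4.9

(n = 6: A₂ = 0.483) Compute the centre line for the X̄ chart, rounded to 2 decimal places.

278.27

X̄̄ = (277.7 + 278.6 + 276.8 + 278.5 + 279.9 + 279.5 + 278.9 + 277.4 + 277.7 + 276.7 + 278.7 + 278.8) / 12 = 3339.2000 / 12 = 278.2667
CL = X̄̄ = 278.2667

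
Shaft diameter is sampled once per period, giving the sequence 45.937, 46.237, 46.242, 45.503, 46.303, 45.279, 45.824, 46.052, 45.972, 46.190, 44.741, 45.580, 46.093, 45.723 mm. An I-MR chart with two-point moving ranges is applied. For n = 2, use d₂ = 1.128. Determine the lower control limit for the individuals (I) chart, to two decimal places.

44.38

X̄ = (45.937 + 46.237 + 46.242 + 45.503 + 46.303 + 45.279 + 45.824 + 46.052 + 45.972 + 46.190 + 44.741 + 45.580 + 46.093 + 45.723) / 14 = 45.8340
Moving ranges: 0.300, 0.005, 0.739, 0.800, 1.024, 0.545, 0.228, 0.080, 0.218, 1.449, 0.839, 0.513, 0.370; M̄R̄ = 7.1100 / 13 = 0.5469
LCL = X̄ − 3·M̄R̄/d₂ = 45.8340 − 3 × 0.5469 / 1.128 = 44.3794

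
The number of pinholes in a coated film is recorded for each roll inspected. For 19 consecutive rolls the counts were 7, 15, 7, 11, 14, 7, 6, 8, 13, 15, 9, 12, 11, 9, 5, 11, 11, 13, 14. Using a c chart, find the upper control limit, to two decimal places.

20.11

c̄ = (7 + 15 + 7 + 11 + 14 + 7 + 6 + 8 + 13 + 15 + 9 + 12 + 11 + 9 + 5 + 11 + 11 + 13 + 14) / 19 = 198 / 19 = 10.4211
UCL = c̄ + 3√c̄ = 10.4211 + 3 × √10.4211 = 10.4211 + 3 × 3.2282 = 20.1055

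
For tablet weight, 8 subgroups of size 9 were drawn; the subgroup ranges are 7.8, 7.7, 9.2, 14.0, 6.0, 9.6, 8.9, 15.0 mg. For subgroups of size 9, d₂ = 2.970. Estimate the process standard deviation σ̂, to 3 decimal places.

R̄ = (7.8 + 7.7 + 9.2 + 14.0 + 6.0 + 9.6 + 8.9 + 15.0) / 8 = 9.7750
σ̂ = R̄ / d₂ = 9.7750 / 2.970 = 3.2912

3.291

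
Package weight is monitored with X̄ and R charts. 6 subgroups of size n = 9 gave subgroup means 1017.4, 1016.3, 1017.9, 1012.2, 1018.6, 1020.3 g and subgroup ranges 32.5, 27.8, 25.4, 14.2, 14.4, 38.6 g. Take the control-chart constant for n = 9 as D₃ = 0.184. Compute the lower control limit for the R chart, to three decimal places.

4.689

R̄ = (32.5 + 27.8 + 25.4 + 14.2 + 14.4 + 38.6) / 6 = 152.9000 / 6 = 25.4833
LCL_R = D₃·R̄ = 0.184 × 25.4833 = 4.6889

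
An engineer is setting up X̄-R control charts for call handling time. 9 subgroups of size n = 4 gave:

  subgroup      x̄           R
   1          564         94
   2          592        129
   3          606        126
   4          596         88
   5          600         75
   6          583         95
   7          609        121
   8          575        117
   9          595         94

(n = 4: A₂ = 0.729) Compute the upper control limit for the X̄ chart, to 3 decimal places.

667.170

X̄̄ = (564 + 592 + 606 + 596 + 600 + 583 + 609 + 575 + 595) / 9 = 5320.0000 / 9 = 591.1111
R̄ = (94 + 129 + 126 + 88 + 75 + 95 + 121 + 117 + 94) / 9 = 939.0000 / 9 = 104.3333
UCL = X̄̄ + A₂·R̄ = 591.1111 + 0.729 × 104.3333 = 667.1701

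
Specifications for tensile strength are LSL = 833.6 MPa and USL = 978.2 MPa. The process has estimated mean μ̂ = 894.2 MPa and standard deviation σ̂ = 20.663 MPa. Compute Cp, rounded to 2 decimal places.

1.17

Cp = (USL − LSL) / (6σ̂) = (978.2 − 833.6) / (6 × 20.663) = 144.6000 / 123.9780 = 1.1663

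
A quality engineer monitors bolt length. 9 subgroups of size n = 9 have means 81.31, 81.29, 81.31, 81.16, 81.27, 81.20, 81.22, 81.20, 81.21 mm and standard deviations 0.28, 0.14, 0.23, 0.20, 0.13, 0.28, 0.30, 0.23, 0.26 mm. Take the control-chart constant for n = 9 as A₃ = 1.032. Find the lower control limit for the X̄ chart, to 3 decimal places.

X̄̄ = (81.31 + 81.29 + 81.31 + 81.16 + 81.27 + 81.20 + 81.22 + 81.20 + 81.21) / 9 = 81.2411
s̄ = (0.28 + 0.14 + 0.23 + 0.20 + 0.13 + 0.28 + 0.30 + 0.23 + 0.26) / 9 = 0.2278
LCL = X̄̄ − A₃·s̄ = 81.2411 − 1.032 × 0.2278 = 81.0060

81.006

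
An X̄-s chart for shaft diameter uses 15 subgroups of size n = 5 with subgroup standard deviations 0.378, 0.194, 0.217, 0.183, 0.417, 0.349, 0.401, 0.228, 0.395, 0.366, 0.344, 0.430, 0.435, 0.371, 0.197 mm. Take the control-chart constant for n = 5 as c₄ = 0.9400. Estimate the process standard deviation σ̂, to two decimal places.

s̄ = (0.378 + 0.194 + 0.217 + 0.183 + 0.417 + 0.349 + 0.401 + 0.228 + 0.395 + 0.366 + 0.344 + 0.430 + 0.435 + 0.371 + 0.197) / 15 = 0.3270
σ̂ = s̄ / c₄ = 0.3270 / 0.9400 = 0.3479

0.35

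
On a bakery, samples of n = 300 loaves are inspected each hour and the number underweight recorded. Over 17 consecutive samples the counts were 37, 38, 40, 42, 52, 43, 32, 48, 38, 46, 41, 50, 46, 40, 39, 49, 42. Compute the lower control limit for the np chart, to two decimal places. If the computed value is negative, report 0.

p̄ = Σdᵢ / (k·n) = 723 / (17 × 300) = 0.14176
LCL = np̄ − 3·√(np̄(1−p̄)) = 42.5294 − 3 × 6.0415 = 24.4048

24.40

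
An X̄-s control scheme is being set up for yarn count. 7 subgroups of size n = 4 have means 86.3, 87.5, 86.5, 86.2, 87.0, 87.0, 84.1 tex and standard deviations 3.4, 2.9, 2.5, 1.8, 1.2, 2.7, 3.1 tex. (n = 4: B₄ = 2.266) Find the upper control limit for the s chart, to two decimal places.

s̄ = (3.4 + 2.9 + 2.5 + 1.8 + 1.2 + 2.7 + 3.1) / 7 = 2.5143
UCL_s = B₄·s̄ = 2.266 × 2.5143 = 5.6974

5.70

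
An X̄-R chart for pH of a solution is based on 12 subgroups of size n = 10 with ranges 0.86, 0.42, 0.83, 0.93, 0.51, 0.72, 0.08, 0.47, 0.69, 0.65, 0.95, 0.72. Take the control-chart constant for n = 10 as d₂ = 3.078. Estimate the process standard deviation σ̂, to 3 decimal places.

R̄ = (0.86 + 0.42 + 0.83 + 0.93 + 0.51 + 0.72 + 0.08 + 0.47 + 0.69 + 0.65 + 0.95 + 0.72) / 12 = 0.6525
σ̂ = R̄ / d₂ = 0.6525 / 3.078 = 0.2120

0.212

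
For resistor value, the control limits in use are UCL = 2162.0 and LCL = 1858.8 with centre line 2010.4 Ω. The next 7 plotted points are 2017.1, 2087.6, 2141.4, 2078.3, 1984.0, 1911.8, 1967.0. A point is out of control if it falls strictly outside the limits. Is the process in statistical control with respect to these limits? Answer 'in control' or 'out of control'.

in control

All 7 points lie within [1858.8, 2162.0].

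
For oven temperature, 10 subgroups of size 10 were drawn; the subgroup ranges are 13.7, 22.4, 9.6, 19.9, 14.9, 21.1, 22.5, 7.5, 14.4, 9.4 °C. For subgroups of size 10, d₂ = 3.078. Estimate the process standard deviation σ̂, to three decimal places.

R̄ = (13.7 + 22.4 + 9.6 + 19.9 + 14.9 + 21.1 + 22.5 + 7.5 + 14.4 + 9.4) / 10 = 15.5400
σ̂ = R̄ / d₂ = 15.5400 / 3.078 = 5.0487

5.049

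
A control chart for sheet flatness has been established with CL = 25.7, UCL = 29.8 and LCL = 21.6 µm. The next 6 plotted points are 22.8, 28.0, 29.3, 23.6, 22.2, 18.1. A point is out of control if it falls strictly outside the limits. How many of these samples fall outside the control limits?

Compare each point to [21.6, 29.8]: sample 6 = 18.1 < LCL.

1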